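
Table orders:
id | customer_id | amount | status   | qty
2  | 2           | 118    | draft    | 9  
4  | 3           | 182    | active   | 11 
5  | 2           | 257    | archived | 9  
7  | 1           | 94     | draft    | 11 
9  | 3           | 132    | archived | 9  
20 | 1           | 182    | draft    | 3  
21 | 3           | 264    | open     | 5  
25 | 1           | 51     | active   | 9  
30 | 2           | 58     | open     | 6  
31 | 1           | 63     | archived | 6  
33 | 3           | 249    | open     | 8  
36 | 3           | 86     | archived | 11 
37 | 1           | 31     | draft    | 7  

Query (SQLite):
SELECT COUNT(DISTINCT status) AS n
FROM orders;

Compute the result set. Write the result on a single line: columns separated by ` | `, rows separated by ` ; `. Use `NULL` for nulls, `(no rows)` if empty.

4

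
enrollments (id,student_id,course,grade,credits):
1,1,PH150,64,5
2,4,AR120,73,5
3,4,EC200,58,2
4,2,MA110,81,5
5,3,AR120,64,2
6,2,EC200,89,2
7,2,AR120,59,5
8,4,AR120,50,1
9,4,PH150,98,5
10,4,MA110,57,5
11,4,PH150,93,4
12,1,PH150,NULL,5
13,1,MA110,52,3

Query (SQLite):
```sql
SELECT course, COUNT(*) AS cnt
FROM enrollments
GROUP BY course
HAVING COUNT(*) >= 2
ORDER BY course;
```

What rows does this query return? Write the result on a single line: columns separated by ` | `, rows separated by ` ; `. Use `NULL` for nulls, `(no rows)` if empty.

Partition enrollments by course; compute COUNT(*) within each group.
HAVING: keep groups with count ≥ 2.
  AR120: ids {2, 5, 7, 8} → COUNT(*)=4
  EC200: ids {3, 6} → COUNT(*)=2
  MA110: ids {4, 10, 13} → COUNT(*)=3
  PH150: ids {1, 9, 11, 12} → COUNT(*)=4

AR120 | 4 ; EC200 | 2 ; MA110 | 3 ; PH150 | 4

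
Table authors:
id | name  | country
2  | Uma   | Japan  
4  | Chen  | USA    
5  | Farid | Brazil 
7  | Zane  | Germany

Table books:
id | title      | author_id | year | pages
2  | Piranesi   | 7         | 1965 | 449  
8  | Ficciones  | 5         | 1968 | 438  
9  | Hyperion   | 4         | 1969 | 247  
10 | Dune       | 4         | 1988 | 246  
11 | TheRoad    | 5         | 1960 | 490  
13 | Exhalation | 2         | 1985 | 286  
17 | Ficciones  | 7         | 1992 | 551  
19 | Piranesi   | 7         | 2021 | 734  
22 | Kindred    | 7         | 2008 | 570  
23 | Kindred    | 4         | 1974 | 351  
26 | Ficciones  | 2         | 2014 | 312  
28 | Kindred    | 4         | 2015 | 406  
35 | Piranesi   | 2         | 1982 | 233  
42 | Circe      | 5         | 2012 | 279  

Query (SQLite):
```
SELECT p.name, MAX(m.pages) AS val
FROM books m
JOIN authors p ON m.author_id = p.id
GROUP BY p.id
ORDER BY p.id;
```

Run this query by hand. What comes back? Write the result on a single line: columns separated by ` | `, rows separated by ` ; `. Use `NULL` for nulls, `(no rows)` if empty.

Uma | 312 ; Chen | 406 ; Farid | 490 ; Zane | 734

Join each books row to its authors via author_id.
Group joined rows by authors.id; compute MAX(m.pages) per group.
  2: ids {13, 26, 35} → MAX(m.pages)=312
  4: ids {9, 10, 23, 28} → MAX(m.pages)=406
  5: ids {8, 11, 42} → MAX(m.pages)=490
  7: ids {2, 17, 19, 22} → MAX(m.pages)=734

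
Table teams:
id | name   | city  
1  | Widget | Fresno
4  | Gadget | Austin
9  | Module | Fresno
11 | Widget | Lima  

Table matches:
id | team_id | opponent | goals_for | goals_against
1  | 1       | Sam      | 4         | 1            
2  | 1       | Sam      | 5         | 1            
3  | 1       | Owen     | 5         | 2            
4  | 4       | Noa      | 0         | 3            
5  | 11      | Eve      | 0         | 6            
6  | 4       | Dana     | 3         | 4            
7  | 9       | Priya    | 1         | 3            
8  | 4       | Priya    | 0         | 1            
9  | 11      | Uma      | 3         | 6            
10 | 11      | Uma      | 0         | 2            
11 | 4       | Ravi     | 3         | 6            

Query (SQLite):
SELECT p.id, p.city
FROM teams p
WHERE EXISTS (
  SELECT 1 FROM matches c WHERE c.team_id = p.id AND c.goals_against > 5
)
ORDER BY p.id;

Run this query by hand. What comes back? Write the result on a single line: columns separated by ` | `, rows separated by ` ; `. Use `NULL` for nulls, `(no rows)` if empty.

For each teams row, check whether any matches with matching team_id has goals_against > 5.
Keep rows where that is true.

4 | Austin ; 11 | Lima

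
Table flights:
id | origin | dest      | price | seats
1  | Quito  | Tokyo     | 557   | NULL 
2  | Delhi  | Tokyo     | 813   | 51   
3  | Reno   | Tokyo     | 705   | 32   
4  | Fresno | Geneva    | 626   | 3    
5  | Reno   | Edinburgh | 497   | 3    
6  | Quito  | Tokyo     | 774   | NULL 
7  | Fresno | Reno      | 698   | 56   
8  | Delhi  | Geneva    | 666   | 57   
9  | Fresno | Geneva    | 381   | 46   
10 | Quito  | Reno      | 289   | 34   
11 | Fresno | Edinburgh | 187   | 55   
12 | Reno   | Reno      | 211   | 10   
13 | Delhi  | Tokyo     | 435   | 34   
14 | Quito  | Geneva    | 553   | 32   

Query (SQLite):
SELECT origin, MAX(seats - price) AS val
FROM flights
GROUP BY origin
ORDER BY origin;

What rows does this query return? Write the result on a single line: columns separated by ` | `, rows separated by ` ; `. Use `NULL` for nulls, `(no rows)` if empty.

For each row compute seats - price.
Group by origin; take MAX of the expression per group.
  Delhi: ids {2, 8, 13} → MAX(seats - price)=-401
  Fresno: ids {4, 7, 9, 11} → MAX(seats - price)=-132
  Quito: ids {1, 6, 10, 14} → MAX(seats - price)=-255
  Reno: ids {3, 5, 12} → MAX(seats - price)=-201

Delhi | -401 ; Fresno | -132 ; Quito | -255 ; Reno | -201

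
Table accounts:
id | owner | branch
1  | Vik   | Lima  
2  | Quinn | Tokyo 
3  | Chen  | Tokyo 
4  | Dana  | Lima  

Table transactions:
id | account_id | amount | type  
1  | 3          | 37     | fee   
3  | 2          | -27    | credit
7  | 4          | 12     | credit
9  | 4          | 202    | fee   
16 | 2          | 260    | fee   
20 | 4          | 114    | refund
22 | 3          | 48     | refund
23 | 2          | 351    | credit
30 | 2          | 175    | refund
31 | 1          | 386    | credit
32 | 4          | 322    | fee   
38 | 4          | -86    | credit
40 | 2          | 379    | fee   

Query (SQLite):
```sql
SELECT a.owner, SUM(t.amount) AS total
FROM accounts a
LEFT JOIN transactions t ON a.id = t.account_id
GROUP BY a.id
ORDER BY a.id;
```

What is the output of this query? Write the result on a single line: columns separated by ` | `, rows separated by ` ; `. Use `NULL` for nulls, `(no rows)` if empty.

LEFT JOIN keeps every accounts row; unmatched ones get NULL for transactions columns.
Group by accounts.id and compute SUM(t.amount). SUM over an all-NULL group is NULL.
  1: ids {31} → SUM(t.amount)=386
  2: ids {3, 16, 23, 30, 40} → SUM(t.amount)=1138
  3: ids {1, 22} → SUM(t.amount)=85
  4: ids {7, 9, 20, 32, 38} → SUM(t.amount)=564

Vik | 386 ; Quinn | 1138 ; Chen | 85 ; Dana | 564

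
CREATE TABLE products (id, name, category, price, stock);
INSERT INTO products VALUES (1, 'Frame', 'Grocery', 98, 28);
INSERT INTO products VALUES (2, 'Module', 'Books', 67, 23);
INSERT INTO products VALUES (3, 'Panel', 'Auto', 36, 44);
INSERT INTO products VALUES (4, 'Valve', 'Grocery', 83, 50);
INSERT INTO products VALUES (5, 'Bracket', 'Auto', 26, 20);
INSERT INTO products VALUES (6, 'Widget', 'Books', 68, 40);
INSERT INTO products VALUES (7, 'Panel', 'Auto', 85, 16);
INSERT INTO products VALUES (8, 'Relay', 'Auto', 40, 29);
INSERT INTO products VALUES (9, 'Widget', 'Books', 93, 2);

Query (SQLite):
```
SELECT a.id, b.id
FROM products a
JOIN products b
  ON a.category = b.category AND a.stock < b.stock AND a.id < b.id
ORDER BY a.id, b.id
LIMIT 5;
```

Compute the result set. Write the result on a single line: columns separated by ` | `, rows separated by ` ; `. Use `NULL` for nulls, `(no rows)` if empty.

1 | 4 ; 2 | 6 ; 5 | 8 ; 7 | 8

Pairs (a,b) with same category, a.stock < b.stock, a.id < b.id.
category groups: Auto:{3,5,7,8} Books:{2,6,9} Grocery:{1,4}
Ordered by (a.id, b.id); first 5.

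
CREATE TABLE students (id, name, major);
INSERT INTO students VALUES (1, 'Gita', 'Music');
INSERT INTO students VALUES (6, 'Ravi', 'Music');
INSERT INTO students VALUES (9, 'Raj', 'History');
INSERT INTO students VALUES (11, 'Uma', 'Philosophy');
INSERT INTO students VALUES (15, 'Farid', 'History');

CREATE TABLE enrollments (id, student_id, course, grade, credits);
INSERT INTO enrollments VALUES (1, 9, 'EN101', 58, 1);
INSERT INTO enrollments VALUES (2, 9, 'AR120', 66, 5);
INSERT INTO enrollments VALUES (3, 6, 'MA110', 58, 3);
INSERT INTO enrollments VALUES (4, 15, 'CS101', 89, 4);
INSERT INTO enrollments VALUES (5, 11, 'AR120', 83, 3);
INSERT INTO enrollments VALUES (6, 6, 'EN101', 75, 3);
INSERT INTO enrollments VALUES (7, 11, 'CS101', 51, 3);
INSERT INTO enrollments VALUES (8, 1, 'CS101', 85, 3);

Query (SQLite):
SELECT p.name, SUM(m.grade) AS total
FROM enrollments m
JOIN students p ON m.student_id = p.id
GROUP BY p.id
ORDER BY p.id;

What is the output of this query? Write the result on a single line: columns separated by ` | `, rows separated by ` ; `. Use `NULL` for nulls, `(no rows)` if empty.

Join each enrollments row to its students via student_id.
Group joined rows by students.id; compute SUM(m.grade) per group.
  1: ids {8} → SUM(m.grade)=85
  6: ids {3, 6} → SUM(m.grade)=133
  9: ids {1, 2} → SUM(m.grade)=124
  11: ids {5, 7} → SUM(m.grade)=134
  15: ids {4} → SUM(m.grade)=89

Gita | 85 ; Ravi | 133 ; Raj | 124 ; Uma | 134 ; Farid | 89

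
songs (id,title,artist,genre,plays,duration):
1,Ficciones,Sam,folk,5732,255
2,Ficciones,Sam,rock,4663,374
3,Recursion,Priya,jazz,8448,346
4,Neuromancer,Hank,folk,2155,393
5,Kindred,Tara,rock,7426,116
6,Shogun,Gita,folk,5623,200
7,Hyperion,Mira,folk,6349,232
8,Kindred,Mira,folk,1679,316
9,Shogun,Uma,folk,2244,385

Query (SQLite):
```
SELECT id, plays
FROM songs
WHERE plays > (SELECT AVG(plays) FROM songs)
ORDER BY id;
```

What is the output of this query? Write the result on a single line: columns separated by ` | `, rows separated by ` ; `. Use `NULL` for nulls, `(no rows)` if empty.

Scalar subquery: AVG(plays) over all songs rows = 4924.333333 (≈; comparison uses full precision).
Keep rows where plays > that value.

1 | 5732 ; 3 | 8448 ; 5 | 7426 ; 6 | 5623 ; 7 | 6349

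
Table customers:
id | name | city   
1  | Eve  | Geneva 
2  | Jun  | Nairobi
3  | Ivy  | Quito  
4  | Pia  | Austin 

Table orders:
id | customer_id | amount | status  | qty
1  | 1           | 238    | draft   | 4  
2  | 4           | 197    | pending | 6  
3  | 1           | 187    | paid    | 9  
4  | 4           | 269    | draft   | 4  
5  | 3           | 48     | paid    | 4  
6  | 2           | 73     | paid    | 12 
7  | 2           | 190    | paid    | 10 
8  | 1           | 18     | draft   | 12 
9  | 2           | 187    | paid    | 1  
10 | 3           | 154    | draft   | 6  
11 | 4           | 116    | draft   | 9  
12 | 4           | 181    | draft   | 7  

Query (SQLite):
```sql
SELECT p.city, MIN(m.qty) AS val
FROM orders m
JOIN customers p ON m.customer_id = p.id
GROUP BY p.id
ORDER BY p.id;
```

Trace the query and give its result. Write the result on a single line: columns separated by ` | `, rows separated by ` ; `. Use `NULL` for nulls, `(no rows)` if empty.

Join each orders row to its customers via customer_id.
Group joined rows by customers.id; compute MIN(m.qty) per group.
  1: ids {1, 3, 8} → MIN(m.qty)=4
  2: ids {6, 7, 9} → MIN(m.qty)=1
  3: ids {5, 10} → MIN(m.qty)=4
  4: ids {2, 4, 11, 12} → MIN(m.qty)=4

Geneva | 4 ; Nairobi | 1 ; Quito | 4 ; Austin | 4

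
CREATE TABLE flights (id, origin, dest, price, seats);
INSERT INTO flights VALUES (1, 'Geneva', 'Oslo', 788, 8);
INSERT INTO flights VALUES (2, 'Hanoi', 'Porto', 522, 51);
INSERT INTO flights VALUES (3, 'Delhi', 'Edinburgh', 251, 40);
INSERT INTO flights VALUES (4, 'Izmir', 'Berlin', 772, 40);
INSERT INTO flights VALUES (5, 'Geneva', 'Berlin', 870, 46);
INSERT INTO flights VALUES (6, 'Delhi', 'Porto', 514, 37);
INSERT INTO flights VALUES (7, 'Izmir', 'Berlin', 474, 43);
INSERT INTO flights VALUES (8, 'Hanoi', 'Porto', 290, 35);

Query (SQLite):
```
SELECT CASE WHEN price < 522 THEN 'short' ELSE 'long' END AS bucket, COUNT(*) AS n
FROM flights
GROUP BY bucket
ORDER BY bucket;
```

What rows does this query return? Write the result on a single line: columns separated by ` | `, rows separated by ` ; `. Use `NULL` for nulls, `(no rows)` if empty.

Bucket rows by price < 522 → 'short' else 'long'; count each bucket.

long | 4 ; short | 4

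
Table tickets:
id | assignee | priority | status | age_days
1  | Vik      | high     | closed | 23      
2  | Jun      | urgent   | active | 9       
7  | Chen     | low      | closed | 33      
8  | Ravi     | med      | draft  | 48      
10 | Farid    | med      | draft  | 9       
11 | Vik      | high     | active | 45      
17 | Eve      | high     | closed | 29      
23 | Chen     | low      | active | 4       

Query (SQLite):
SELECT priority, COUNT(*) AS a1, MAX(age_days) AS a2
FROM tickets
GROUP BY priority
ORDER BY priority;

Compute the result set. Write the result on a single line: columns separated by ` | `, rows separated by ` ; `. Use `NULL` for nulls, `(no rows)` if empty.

high | 3 | 45 ; low | 2 | 33 ; med | 2 | 48 ; urgent | 1 | 9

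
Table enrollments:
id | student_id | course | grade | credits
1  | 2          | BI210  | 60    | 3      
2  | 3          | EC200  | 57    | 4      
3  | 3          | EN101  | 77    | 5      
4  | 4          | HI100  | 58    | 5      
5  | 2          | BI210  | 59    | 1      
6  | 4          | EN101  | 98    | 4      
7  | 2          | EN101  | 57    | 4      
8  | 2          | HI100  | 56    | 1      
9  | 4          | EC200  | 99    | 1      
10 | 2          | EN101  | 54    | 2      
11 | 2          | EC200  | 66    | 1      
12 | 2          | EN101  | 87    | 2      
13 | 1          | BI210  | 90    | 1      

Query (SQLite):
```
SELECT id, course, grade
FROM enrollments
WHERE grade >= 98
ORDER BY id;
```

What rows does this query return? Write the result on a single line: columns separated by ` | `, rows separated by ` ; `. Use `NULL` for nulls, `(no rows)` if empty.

6 | EN101 | 98 ; 9 | EC200 | 99

grade >= 98: ids {6, 9}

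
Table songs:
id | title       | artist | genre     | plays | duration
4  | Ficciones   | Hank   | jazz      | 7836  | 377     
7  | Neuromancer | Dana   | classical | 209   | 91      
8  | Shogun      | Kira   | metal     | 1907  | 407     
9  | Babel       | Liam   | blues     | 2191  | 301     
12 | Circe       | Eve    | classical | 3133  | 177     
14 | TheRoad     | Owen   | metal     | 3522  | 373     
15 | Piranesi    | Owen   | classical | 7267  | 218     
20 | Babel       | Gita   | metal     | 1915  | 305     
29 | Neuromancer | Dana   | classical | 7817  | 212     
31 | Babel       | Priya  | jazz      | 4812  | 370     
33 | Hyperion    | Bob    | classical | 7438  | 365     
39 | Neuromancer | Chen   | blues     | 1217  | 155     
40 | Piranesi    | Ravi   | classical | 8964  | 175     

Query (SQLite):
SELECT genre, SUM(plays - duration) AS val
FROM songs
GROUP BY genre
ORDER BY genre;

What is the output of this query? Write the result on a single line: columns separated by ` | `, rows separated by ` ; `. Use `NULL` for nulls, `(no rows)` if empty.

For each row compute plays - duration.
Group by genre; take SUM of the expression per group.
  blues: ids {9, 39} → SUM(plays - duration)=2952
  classical: ids {7, 12, 15, 29, 33, 40} → SUM(plays - duration)=33590
  jazz: ids {4, 31} → SUM(plays - duration)=11901
  metal: ids {8, 14, 20} → SUM(plays - duration)=6259

blues | 2952 ; classical | 33590 ; jazz | 11901 ; metal | 6259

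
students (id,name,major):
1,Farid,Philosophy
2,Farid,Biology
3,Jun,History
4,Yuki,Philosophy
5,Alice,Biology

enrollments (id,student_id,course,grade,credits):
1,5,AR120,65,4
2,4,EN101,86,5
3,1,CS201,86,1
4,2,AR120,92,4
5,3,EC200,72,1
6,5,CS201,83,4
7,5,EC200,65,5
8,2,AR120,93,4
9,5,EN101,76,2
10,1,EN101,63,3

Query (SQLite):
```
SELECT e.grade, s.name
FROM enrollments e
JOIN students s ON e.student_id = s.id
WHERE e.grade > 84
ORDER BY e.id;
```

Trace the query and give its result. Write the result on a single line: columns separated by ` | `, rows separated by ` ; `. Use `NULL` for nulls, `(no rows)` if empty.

Each enrollments row matches the students row where student_id = students.id.
Then keep rows with e.grade > 84.

86 | Yuki ; 86 | Farid ; 92 | Farid ; 93 | Farid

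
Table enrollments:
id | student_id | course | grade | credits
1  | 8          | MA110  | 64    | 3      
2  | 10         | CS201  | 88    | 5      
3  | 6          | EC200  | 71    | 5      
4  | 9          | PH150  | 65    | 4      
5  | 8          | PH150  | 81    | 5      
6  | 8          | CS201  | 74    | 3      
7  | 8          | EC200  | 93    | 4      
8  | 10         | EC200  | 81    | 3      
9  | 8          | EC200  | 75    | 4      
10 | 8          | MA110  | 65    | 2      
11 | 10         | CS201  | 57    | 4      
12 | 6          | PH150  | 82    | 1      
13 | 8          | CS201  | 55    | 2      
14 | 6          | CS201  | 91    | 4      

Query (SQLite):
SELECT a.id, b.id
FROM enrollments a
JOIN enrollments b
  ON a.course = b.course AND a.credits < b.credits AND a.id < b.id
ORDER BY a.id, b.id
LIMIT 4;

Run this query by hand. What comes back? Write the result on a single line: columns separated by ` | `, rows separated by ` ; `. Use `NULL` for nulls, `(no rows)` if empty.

4 | 5 ; 6 | 11 ; 6 | 14 ; 8 | 9

Pairs (a,b) with same course, a.credits < b.credits, a.id < b.id.
course groups: CS201:{2,6,11,13,14} EC200:{3,7,8,9} MA110:{1,10} PH150:{4,5,12}
Ordered by (a.id, b.id); first 4.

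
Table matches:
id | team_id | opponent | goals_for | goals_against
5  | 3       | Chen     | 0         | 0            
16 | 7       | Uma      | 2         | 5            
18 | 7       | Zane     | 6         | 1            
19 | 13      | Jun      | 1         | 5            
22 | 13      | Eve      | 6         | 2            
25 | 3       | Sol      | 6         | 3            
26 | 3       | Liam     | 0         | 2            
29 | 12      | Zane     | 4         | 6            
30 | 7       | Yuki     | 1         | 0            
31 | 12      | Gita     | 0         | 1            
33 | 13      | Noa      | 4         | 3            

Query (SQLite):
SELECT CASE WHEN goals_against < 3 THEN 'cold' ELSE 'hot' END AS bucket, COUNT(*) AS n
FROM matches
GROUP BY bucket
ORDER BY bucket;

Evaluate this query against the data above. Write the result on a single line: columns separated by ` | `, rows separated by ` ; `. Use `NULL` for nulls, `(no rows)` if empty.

Bucket rows by goals_against < 3 → 'cold' else 'hot'; count each bucket.

cold | 6 ; hot | 5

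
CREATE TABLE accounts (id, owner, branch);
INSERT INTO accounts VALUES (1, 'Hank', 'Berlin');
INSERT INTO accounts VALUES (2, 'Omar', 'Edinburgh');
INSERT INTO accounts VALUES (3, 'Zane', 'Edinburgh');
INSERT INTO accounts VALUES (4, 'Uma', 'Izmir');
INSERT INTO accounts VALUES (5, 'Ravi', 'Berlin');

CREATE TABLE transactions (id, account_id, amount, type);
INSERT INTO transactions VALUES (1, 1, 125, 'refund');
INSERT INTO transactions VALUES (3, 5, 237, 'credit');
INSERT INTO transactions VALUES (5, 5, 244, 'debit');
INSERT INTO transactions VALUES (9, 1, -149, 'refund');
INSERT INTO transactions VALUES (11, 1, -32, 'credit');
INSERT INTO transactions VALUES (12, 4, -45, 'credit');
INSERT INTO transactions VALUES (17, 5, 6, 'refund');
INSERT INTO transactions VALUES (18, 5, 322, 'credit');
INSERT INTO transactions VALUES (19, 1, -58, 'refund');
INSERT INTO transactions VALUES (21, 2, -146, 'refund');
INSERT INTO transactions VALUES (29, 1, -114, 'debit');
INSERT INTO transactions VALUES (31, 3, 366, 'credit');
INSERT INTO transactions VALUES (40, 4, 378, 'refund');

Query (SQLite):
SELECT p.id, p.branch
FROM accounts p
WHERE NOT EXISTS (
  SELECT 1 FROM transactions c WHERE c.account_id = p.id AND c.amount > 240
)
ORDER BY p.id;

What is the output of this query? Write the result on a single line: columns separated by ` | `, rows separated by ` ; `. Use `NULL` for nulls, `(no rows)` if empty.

For each accounts row, check whether any transactions with matching account_id has amount > 240.
Keep rows where that is false.

1 | Berlin ; 2 | Edinburgh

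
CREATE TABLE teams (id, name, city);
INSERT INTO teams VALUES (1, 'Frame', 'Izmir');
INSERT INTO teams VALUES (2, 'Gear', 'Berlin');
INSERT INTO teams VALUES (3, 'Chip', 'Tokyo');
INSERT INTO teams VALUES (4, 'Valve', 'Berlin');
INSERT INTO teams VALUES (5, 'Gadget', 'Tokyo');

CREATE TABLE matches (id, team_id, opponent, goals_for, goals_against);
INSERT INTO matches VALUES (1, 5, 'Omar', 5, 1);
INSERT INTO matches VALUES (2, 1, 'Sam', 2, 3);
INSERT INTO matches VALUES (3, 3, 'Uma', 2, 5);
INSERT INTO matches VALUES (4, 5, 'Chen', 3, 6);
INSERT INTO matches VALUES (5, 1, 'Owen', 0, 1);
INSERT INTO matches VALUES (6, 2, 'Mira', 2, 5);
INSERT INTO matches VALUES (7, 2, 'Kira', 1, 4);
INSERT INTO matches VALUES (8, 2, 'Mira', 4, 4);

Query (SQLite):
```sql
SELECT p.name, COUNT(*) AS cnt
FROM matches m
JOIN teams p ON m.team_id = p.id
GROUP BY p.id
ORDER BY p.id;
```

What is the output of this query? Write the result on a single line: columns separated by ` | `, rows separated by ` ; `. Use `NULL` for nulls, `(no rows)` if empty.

Frame | 2 ; Gear | 3 ; Chip | 1 ; Gadget | 2

Join each matches row to its teams via team_id.
Group joined rows by teams.id; compute COUNT(*) per group.
  1: ids {2, 5} → COUNT(*)=2
  2: ids {6, 7, 8} → COUNT(*)=3
  3: ids {3} → COUNT(*)=1
  5: ids {1, 4} → COUNT(*)=2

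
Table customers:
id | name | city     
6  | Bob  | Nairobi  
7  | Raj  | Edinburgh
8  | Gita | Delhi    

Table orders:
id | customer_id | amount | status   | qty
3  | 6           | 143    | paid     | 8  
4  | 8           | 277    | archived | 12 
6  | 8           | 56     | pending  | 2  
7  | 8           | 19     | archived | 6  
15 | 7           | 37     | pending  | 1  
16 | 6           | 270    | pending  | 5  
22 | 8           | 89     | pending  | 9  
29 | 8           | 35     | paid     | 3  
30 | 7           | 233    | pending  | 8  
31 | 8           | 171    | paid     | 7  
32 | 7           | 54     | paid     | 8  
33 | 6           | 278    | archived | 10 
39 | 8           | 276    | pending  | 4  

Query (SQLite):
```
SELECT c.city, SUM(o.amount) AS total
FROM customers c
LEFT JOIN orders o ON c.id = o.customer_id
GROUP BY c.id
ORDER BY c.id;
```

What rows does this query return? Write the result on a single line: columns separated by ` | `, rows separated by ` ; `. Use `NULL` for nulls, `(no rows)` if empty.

LEFT JOIN keeps every customers row; unmatched ones get NULL for orders columns.
Group by customers.id and compute SUM(o.amount). SUM over an all-NULL group is NULL.
  6: ids {3, 16, 33} → SUM(o.amount)=691
  7: ids {15, 30, 32} → SUM(o.amount)=324
  8: ids {4, 6, 7, 22, 29, 31, 39} → SUM(o.amount)=923

Nairobi | 691 ; Edinburgh | 324 ; Delhi | 923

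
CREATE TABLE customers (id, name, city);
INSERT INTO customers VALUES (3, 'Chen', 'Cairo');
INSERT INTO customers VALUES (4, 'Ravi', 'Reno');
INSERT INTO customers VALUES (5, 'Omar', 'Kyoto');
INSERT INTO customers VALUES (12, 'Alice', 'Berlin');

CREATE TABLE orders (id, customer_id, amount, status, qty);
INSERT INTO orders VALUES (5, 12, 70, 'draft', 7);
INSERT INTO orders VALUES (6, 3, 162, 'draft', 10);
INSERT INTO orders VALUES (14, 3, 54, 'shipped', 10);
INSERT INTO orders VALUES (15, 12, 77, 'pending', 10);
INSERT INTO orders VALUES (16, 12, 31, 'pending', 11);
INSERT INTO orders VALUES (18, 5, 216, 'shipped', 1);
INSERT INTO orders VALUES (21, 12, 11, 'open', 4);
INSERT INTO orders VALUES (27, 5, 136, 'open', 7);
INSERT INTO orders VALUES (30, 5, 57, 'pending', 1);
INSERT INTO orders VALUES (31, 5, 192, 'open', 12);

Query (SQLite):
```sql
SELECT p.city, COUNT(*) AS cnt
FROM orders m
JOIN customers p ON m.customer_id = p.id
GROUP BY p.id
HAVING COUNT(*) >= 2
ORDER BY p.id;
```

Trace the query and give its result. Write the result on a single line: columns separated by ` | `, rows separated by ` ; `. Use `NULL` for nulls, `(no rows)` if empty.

Cairo | 2 ; Kyoto | 4 ; Berlin | 4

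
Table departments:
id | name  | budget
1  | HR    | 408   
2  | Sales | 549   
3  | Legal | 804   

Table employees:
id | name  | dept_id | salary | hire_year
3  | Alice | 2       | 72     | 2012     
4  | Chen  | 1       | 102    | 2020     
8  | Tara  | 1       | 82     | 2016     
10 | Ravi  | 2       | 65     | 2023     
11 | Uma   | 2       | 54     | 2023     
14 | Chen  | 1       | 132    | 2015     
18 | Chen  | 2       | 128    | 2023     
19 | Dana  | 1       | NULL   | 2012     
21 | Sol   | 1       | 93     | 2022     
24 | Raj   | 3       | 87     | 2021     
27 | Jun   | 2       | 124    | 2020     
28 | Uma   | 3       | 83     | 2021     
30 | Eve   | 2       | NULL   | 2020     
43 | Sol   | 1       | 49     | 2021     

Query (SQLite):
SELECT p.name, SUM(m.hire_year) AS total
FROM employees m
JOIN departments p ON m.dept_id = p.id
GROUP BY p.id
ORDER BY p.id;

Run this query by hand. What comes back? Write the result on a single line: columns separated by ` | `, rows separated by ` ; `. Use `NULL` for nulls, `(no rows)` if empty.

HR | 12106 ; Sales | 12121 ; Legal | 4042

Join each employees row to its departments via dept_id.
Group joined rows by departments.id; compute SUM(m.hire_year) per group.
  1: ids {4, 8, 14, 19, 21, 43} → SUM(m.hire_year)=12106
  2: ids {3, 10, 11, 18, 27, 30} → SUM(m.hire_year)=12121
  3: ids {24, 28} → SUM(m.hire_year)=4042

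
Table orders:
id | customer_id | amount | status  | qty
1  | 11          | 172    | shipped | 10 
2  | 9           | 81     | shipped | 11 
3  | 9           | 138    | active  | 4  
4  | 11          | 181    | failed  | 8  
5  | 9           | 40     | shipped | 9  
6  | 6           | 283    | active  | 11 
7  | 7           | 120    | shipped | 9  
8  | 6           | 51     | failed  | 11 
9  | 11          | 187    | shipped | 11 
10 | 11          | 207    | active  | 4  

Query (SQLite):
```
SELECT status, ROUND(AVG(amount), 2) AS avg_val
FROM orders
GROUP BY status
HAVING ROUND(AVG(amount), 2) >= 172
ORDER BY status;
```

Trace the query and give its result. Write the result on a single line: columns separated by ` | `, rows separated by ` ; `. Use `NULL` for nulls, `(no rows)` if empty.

Partition orders by status; compute ROUND(AVG(amount), 2) within each group.
HAVING: keep groups where ROUND(AVG(amount), 2) >= 172.
  active: ids {3, 6, 10} → ROUND(AVG(amount), 2)=209.33
  failed: ids {4, 8} → ROUND(AVG(amount), 2)=116
  shipped: ids {1, 2, 5, 7, 9} → ROUND(AVG(amount), 2)=120

active | 209.33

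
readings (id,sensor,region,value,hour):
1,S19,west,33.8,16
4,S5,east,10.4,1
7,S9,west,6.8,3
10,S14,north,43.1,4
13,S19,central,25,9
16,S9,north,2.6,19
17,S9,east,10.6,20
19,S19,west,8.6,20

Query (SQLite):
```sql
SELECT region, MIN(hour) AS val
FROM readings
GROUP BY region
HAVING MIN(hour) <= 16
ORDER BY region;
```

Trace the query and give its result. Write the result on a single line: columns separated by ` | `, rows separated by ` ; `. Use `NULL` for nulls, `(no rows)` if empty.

Partition readings by region; compute MIN(hour) within each group.
HAVING: keep groups where MIN(hour) <= 16.
  central: ids {13} → MIN(hour)=9
  east: ids {4, 17} → MIN(hour)=1
  north: ids {10, 16} → MIN(hour)=4
  west: ids {1, 7, 19} → MIN(hour)=3

central | 9 ; east | 1 ; north | 4 ; west | 3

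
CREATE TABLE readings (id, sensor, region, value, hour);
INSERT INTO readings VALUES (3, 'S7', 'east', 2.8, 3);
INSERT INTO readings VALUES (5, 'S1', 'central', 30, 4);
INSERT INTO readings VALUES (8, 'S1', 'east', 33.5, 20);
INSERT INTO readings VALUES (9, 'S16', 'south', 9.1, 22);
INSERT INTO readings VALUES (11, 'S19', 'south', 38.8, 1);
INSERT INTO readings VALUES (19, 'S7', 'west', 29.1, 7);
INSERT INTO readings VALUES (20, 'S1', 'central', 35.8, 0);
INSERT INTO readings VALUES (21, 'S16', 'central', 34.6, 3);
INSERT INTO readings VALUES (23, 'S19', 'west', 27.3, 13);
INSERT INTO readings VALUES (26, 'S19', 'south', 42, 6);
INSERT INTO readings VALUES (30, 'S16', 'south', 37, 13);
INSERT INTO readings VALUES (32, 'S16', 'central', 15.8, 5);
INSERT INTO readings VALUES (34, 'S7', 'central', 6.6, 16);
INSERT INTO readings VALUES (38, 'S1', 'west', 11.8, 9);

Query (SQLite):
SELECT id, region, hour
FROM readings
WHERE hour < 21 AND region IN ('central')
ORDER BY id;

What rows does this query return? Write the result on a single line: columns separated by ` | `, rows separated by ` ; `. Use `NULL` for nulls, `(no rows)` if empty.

5 | central | 4 ; 20 | central | 0 ; 21 | central | 3 ; 32 | central | 5 ; 34 | central | 16

hour < 21: ids {3, 5, 8, 11, 19, 20, 21, 23, 26, 30, 32, 34, 38}
region IN ('central'): ids {5, 20, 21, 32, 34}
Combine with AND.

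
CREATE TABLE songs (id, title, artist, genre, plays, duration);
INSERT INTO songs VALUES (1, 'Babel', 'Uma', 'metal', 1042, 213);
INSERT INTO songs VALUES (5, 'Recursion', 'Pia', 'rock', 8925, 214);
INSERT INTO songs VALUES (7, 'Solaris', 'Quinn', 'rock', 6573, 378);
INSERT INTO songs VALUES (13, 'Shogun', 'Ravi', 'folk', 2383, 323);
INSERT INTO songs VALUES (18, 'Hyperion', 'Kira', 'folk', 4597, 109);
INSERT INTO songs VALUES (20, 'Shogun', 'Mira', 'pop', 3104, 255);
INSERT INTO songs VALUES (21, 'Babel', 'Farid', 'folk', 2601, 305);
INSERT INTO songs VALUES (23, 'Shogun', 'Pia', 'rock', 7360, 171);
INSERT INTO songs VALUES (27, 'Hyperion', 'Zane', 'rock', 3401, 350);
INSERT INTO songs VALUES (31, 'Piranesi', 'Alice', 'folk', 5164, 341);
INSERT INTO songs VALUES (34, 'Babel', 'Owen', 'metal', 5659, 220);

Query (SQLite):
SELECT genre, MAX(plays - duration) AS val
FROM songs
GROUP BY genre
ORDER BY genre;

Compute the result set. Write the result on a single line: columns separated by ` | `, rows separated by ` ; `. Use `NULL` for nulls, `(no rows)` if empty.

folk | 4823 ; metal | 5439 ; pop | 2849 ; rock | 8711

For each row compute plays - duration.
Group by genre; take MAX of the expression per group.
  folk: ids {13, 18, 21, 31} → MAX(plays - duration)=4823
  metal: ids {1, 34} → MAX(plays - duration)=5439
  pop: ids {20} → MAX(plays - duration)=2849
  rock: ids {5, 7, 23, 27} → MAX(plays - duration)=8711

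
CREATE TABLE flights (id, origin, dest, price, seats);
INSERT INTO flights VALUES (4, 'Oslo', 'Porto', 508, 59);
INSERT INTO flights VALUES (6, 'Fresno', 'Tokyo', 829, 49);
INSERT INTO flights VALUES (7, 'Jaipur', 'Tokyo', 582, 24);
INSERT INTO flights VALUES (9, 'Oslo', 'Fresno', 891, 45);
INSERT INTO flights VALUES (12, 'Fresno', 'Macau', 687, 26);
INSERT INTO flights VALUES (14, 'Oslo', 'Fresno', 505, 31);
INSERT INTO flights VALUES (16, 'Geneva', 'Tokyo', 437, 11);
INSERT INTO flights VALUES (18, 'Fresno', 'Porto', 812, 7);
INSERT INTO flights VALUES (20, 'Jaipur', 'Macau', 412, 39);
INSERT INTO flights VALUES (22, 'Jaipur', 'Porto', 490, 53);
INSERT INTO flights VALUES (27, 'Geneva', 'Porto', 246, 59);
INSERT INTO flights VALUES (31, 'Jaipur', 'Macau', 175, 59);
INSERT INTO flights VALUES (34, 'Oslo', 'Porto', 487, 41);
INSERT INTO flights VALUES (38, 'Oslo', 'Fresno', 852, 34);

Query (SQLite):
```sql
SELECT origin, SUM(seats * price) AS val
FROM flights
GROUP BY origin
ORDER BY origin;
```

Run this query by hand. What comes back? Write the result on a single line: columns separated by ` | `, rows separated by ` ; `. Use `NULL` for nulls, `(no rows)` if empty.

For each row compute seats * price.
Group by origin; take SUM of the expression per group.
  Fresno: ids {6, 12, 18} → SUM(seats * price)=64167
  Geneva: ids {16, 27} → SUM(seats * price)=19321
  Jaipur: ids {7, 20, 22, 31} → SUM(seats * price)=66331
  Oslo: ids {4, 9, 14, 34, 38} → SUM(seats * price)=134657

Fresno | 64167 ; Geneva | 19321 ; Jaipur | 66331 ; Oslo | 134657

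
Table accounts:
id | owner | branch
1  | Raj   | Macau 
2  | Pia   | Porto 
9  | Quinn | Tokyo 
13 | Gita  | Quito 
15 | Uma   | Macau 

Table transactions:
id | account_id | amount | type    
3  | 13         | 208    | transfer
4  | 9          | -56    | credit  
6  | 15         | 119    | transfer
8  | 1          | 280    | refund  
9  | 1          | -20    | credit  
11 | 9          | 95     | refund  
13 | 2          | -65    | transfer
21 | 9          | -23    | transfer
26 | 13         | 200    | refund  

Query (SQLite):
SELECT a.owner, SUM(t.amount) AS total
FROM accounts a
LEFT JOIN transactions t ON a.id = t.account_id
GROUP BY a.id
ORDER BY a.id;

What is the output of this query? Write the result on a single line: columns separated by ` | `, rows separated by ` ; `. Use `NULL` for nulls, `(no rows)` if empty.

Raj | 260 ; Pia | -65 ; Quinn | 16 ; Gita | 408 ; Uma | 119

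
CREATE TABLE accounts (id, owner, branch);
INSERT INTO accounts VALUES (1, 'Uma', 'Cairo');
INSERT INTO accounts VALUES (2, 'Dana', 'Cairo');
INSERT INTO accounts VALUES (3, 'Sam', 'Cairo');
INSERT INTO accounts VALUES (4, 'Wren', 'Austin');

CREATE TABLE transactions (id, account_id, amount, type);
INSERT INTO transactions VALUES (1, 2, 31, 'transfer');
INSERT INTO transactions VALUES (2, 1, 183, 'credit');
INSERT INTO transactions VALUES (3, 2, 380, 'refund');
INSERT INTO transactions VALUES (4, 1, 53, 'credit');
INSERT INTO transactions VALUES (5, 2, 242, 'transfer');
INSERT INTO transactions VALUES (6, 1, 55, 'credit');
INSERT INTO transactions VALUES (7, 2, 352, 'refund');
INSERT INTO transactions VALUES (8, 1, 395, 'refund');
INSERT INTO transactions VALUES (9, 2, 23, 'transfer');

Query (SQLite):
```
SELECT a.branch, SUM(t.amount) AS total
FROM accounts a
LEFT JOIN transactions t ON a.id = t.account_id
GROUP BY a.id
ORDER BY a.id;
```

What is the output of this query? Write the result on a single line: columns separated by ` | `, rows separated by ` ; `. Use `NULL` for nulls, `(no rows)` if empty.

Cairo | 686 ; Cairo | 1028 ; Cairo | NULL ; Austin | NULL

LEFT JOIN keeps every accounts row; unmatched ones get NULL for transactions columns.
Group by accounts.id and compute SUM(t.amount). SUM over an all-NULL group is NULL.
  1: ids {2, 4, 6, 8} → SUM(t.amount)=686
  2: ids {1, 3, 5, 7, 9} → SUM(t.amount)=1028
  3: ids {—} → SUM(t.amount)=NULL
  4: ids {—} → SUM(t.amount)=NULL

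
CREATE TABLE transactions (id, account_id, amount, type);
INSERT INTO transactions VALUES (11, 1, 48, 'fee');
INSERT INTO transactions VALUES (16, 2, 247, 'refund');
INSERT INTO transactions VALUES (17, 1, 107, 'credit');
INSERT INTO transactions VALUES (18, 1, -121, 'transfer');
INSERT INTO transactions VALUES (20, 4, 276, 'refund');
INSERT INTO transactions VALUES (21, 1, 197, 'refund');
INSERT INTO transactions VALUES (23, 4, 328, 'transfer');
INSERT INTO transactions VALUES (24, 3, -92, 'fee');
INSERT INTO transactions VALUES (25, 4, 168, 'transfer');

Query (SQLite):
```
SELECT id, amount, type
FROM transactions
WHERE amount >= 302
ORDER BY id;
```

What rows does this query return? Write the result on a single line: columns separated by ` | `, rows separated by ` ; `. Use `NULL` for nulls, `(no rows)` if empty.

amount >= 302: ids {23}

23 | 328 | transfer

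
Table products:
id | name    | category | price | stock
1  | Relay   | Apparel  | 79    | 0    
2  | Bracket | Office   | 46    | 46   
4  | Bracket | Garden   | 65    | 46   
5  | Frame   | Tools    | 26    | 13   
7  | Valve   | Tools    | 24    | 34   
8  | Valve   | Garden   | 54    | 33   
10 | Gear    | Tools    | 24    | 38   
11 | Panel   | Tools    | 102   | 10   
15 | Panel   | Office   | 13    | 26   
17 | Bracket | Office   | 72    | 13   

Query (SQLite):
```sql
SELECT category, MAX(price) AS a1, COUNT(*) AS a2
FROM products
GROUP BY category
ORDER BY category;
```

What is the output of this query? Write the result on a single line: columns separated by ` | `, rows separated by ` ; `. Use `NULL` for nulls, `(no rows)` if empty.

Group products by category.
Per group compute: MAX(price), COUNT(*).
  Apparel: ids {1} → MAX(price)=79, COUNT(*)=1
  Garden: ids {4, 8} → MAX(price)=65, COUNT(*)=2
  Office: ids {2, 15, 17} → MAX(price)=72, COUNT(*)=3
  Tools: ids {5, 7, 10, 11} → MAX(price)=102, COUNT(*)=4

Apparel | 79 | 1 ; Garden | 65 | 2 ; Office | 72 | 3 ; Tools | 102 | 4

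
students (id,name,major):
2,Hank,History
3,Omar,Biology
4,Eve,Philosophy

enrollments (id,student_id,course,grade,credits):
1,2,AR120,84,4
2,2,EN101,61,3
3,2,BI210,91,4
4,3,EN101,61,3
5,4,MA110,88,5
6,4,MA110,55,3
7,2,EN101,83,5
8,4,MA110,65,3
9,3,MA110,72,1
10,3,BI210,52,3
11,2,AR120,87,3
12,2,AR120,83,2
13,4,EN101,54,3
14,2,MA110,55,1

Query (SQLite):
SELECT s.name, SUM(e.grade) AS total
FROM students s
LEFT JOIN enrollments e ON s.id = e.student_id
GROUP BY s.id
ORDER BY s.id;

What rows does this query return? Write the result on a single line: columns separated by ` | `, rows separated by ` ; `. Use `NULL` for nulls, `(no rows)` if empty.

Hank | 544 ; Omar | 185 ; Eve | 262

LEFT JOIN keeps every students row; unmatched ones get NULL for enrollments columns.
Group by students.id and compute SUM(e.grade). SUM over an all-NULL group is NULL.
  2: ids {1, 2, 3, 7, 11, 12, 14} → SUM(e.grade)=544
  3: ids {4, 9, 10} → SUM(e.grade)=185
  4: ids {5, 6, 8, 13} → SUM(e.grade)=262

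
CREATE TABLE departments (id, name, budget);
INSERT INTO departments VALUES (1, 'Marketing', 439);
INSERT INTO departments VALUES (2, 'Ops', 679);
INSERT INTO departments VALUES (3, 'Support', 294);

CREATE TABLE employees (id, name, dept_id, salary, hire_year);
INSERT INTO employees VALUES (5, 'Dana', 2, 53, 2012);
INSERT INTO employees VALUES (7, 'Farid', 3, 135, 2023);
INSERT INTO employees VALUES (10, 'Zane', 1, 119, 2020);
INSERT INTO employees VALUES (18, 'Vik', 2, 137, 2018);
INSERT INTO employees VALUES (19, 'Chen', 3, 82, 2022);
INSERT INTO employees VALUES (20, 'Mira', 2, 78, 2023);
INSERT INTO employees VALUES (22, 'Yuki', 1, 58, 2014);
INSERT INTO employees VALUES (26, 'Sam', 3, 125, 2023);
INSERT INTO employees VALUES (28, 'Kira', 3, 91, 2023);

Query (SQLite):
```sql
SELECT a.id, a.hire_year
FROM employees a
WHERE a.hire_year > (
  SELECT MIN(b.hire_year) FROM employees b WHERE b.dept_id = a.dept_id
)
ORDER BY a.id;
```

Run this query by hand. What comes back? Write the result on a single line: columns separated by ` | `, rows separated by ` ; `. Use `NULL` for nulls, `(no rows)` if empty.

For each employees row a, compute MIN(hire_year) over rows sharing a.dept_id.
Keep row a if a.hire_year > that per-group MIN.
  dept_id=1: MIN(hire_year) = 2014
  dept_id=2: MIN(hire_year) = 2012
  dept_id=3: MIN(hire_year) = 2022

7 | 2023 ; 10 | 2020 ; 18 | 2018 ; 20 | 2023 ; 26 | 2023 ; 28 | 2023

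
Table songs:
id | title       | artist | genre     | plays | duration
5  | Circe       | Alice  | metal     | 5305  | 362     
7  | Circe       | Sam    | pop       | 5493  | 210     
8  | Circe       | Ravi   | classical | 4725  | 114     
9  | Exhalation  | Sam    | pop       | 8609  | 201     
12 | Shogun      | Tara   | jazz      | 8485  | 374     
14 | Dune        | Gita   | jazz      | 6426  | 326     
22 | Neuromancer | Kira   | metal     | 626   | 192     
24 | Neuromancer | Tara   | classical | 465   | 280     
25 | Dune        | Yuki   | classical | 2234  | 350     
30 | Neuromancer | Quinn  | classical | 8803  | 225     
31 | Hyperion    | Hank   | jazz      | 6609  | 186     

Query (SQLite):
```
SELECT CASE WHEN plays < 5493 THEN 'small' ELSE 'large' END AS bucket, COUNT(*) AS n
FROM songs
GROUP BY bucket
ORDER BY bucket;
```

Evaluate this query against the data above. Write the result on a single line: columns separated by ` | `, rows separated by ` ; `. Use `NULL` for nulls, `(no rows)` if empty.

Bucket rows by plays < 5493 → 'small' else 'large'; count each bucket.

large | 6 ; small | 5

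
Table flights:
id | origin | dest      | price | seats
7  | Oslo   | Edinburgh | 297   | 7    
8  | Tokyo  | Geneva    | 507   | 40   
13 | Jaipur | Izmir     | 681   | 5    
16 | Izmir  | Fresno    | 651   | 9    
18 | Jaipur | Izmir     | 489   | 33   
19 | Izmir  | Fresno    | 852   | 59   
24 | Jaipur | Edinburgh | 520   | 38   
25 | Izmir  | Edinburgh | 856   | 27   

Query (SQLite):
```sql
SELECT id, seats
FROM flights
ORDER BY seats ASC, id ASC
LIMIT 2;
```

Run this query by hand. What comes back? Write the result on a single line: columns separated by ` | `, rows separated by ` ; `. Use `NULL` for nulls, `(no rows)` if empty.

13 | 5 ; 7 | 7

Sort by seats asc, tiebreak id asc: (5, id=13), (7, id=7), (9, id=16), (27, id=25), (33, id=18) …. Take first 2.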